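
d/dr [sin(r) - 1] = cos(r)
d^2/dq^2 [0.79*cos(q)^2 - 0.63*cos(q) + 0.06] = 0.63*cos(q) - 1.58*cos(2*q)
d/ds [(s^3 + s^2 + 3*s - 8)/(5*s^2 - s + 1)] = (5*s^4 - 2*s^3 - 13*s^2 + 82*s - 5)/(25*s^4 - 10*s^3 + 11*s^2 - 2*s + 1)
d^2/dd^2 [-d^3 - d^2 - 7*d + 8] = -6*d - 2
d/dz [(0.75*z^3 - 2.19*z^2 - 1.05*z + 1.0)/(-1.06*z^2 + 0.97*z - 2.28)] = (-0.795*z^4 + 1.455*z^3 - 8.3673*z^2 + 12.1064*z + 1.424)/(1.1236*z^4 - 2.0564*z^3 + 5.7745*z^2 - 4.4232*z + 5.1984)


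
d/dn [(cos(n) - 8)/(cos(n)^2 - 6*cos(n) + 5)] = (cos(n)^2 - 16*cos(n) + 43)*sin(n)/(cos(n)^2 - 6*cos(n) + 5)^2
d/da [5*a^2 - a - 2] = 10*a - 1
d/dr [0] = 0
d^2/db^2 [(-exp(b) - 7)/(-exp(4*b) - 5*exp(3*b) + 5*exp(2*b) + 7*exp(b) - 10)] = (9*exp(8*b) + 167*exp(7*b) + 895*exp(6*b) + 1143*exp(5*b) - 1931*exp(4*b) - 1595*exp(3*b) - 2115*exp(2*b) + 1813*exp(b) + 590)*exp(b)/(exp(12*b) + 15*exp(11*b) + 60*exp(10*b) - 46*exp(9*b) - 480*exp(8*b) + 360*exp(7*b) + 1522*exp(6*b) - 1710*exp(5*b) - 1785*exp(4*b) + 3257*exp(3*b) - 30*exp(2*b) - 2100*exp(b) + 1000)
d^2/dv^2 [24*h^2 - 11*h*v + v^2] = 2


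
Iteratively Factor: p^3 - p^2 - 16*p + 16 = (p - 1)*(p^2 - 16) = (p - 1)*(p + 4)*(p - 4)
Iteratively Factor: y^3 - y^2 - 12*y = (y + 3)*(y^2 - 4*y) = y*(y + 3)*(y - 4)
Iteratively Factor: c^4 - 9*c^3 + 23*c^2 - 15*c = (c)*(c^3 - 9*c^2 + 23*c - 15) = c*(c - 3)*(c^2 - 6*c + 5) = c*(c - 5)*(c - 3)*(c - 1)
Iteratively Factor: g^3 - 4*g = (g - 2)*(g^2 + 2*g) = g*(g - 2)*(g + 2)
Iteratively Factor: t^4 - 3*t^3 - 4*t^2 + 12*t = (t - 3)*(t^3 - 4*t) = (t - 3)*(t + 2)*(t^2 - 2*t) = (t - 3)*(t - 2)*(t + 2)*(t)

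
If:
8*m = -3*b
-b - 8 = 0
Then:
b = -8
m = 3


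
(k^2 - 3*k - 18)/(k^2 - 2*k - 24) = (k + 3)/(k + 4)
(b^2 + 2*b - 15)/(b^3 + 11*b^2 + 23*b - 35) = (b - 3)/(b^2 + 6*b - 7)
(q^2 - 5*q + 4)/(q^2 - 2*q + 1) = (q - 4)/(q - 1)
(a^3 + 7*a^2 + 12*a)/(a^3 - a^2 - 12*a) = (a + 4)/(a - 4)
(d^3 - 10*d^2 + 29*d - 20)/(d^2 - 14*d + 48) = (d^3 - 10*d^2 + 29*d - 20)/(d^2 - 14*d + 48)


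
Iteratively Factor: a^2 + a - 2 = (a - 1)*(a + 2)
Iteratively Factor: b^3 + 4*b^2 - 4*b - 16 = (b - 2)*(b^2 + 6*b + 8) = (b - 2)*(b + 2)*(b + 4)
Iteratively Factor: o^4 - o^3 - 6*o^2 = (o - 3)*(o^3 + 2*o^2) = o*(o - 3)*(o^2 + 2*o) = o^2*(o - 3)*(o + 2)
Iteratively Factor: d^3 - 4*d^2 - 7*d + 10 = (d + 2)*(d^2 - 6*d + 5) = (d - 5)*(d + 2)*(d - 1)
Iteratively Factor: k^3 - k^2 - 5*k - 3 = (k + 1)*(k^2 - 2*k - 3) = (k + 1)^2*(k - 3)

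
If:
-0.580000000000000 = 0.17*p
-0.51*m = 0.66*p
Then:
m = 4.42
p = -3.41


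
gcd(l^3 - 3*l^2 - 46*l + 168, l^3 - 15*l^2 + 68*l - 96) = l - 4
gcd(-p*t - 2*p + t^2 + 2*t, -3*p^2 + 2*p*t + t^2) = p - t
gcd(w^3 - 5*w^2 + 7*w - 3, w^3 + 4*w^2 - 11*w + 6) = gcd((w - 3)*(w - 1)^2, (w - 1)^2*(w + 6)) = w^2 - 2*w + 1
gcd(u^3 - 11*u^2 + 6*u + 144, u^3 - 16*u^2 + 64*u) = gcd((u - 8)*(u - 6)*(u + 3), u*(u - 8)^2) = u - 8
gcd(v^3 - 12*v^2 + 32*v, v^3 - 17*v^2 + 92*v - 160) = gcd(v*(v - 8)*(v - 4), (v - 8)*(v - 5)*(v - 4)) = v^2 - 12*v + 32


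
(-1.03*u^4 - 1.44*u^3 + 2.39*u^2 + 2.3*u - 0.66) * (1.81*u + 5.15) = -1.8643*u^5 - 7.9109*u^4 - 3.0901*u^3 + 16.4715*u^2 + 10.6504*u - 3.399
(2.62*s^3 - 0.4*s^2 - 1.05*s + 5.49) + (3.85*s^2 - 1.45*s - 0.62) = 2.62*s^3 + 3.45*s^2 - 2.5*s + 4.87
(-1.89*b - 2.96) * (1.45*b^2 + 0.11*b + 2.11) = -2.7405*b^3 - 4.4999*b^2 - 4.3135*b - 6.2456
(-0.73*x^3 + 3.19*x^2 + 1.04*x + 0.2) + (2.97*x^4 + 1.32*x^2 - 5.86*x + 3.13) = 2.97*x^4 - 0.73*x^3 + 4.51*x^2 - 4.82*x + 3.33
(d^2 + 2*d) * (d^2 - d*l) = d^4 - d^3*l + 2*d^3 - 2*d^2*l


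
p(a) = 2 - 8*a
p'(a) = -8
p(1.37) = -8.96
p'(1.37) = -8.00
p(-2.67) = 23.36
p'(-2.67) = -8.00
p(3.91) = -29.28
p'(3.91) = -8.00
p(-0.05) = 2.40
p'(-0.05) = -8.00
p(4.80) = -36.40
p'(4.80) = -8.00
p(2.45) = -17.60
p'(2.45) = -8.00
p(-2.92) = 25.36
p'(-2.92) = -8.00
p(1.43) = -9.44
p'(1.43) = -8.00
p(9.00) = -70.00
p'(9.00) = -8.00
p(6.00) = -46.00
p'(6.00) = -8.00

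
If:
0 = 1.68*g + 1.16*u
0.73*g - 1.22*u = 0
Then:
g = 0.00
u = 0.00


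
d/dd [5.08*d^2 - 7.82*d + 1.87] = 10.16*d - 7.82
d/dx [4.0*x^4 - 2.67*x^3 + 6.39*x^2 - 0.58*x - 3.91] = 16.0*x^3 - 8.01*x^2 + 12.78*x - 0.58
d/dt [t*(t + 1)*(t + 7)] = 3*t^2 + 16*t + 7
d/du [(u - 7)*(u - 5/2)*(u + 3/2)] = 3*u^2 - 16*u + 13/4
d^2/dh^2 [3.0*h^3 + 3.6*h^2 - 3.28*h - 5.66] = 18.0*h + 7.2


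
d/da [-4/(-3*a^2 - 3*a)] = 4*(-2*a - 1)/(3*a^2*(a + 1)^2)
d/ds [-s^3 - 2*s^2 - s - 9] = -3*s^2 - 4*s - 1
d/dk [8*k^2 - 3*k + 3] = 16*k - 3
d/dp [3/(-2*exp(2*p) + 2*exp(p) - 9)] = (12*exp(p) - 6)*exp(p)/(2*exp(2*p) - 2*exp(p) + 9)^2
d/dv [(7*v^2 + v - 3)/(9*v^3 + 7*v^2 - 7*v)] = (-63*v^4 - 18*v^3 + 25*v^2 + 42*v - 21)/(v^2*(81*v^4 + 126*v^3 - 77*v^2 - 98*v + 49))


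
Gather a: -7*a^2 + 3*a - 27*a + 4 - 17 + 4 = -7*a^2 - 24*a - 9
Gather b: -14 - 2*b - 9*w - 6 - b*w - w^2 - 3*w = b*(-w - 2) - w^2 - 12*w - 20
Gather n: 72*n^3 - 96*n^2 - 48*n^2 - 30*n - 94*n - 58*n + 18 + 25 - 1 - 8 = 72*n^3 - 144*n^2 - 182*n + 34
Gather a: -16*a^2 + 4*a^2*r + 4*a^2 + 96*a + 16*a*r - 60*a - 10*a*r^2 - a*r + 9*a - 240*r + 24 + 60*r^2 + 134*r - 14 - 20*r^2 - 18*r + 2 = a^2*(4*r - 12) + a*(-10*r^2 + 15*r + 45) + 40*r^2 - 124*r + 12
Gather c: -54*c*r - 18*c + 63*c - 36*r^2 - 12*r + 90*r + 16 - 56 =c*(45 - 54*r) - 36*r^2 + 78*r - 40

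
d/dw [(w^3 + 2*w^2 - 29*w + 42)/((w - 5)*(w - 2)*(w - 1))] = 2*(-5*w^2 + 26*w - 53)/(w^4 - 12*w^3 + 46*w^2 - 60*w + 25)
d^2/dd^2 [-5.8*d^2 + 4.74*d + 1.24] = -11.6000000000000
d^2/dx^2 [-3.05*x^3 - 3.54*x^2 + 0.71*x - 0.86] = -18.3*x - 7.08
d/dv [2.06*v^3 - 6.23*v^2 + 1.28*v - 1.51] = 6.18*v^2 - 12.46*v + 1.28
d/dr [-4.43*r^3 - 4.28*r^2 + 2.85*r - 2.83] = -13.29*r^2 - 8.56*r + 2.85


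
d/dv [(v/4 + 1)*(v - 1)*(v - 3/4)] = 3*v^2/4 + 9*v/8 - 25/16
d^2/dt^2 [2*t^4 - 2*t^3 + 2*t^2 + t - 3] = 24*t^2 - 12*t + 4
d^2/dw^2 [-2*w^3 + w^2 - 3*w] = 2 - 12*w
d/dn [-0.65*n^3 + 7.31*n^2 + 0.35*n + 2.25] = -1.95*n^2 + 14.62*n + 0.35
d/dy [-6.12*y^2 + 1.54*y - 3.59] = 1.54 - 12.24*y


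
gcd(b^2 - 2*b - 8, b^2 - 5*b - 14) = b + 2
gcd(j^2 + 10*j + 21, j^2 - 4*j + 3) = 1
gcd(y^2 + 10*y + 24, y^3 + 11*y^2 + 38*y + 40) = y + 4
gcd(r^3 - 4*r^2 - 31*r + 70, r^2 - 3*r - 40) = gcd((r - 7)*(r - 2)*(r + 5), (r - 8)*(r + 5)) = r + 5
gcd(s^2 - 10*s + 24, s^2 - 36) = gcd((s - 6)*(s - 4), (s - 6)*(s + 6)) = s - 6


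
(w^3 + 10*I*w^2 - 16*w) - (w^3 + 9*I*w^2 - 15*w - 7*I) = I*w^2 - w + 7*I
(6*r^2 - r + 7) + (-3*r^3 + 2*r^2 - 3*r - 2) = -3*r^3 + 8*r^2 - 4*r + 5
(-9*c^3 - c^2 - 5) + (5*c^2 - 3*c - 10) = -9*c^3 + 4*c^2 - 3*c - 15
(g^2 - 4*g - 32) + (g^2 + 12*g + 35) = 2*g^2 + 8*g + 3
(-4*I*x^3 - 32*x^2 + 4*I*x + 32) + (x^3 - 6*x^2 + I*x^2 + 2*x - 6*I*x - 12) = x^3 - 4*I*x^3 - 38*x^2 + I*x^2 + 2*x - 2*I*x + 20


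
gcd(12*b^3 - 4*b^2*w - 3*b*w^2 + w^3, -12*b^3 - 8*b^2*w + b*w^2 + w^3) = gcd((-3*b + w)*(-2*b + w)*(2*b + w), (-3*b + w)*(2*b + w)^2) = -6*b^2 - b*w + w^2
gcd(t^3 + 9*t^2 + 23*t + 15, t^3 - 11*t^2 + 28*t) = 1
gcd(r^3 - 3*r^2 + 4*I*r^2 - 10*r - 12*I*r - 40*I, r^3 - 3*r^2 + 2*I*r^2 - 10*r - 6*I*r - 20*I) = r^2 - 3*r - 10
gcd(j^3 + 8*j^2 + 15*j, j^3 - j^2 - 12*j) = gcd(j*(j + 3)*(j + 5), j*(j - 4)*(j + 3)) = j^2 + 3*j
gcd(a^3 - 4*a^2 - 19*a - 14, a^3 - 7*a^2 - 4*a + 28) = a^2 - 5*a - 14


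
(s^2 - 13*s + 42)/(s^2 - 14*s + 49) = (s - 6)/(s - 7)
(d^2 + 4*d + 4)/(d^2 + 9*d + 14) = (d + 2)/(d + 7)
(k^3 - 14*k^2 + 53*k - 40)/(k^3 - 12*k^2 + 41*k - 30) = (k - 8)/(k - 6)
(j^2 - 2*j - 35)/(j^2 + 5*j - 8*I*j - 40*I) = (j - 7)/(j - 8*I)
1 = 1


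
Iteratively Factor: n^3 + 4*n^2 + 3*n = (n + 1)*(n^2 + 3*n) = n*(n + 1)*(n + 3)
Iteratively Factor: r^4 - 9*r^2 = (r)*(r^3 - 9*r) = r^2*(r^2 - 9) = r^2*(r + 3)*(r - 3)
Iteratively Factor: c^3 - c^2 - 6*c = (c - 3)*(c^2 + 2*c) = c*(c - 3)*(c + 2)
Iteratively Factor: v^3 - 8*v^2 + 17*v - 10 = (v - 1)*(v^2 - 7*v + 10) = (v - 5)*(v - 1)*(v - 2)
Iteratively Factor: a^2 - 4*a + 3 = (a - 3)*(a - 1)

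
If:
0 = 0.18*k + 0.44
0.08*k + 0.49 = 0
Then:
No Solution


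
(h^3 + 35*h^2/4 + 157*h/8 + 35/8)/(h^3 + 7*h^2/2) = 1 + 21/(4*h) + 5/(4*h^2)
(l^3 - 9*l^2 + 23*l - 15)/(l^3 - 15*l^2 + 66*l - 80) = (l^2 - 4*l + 3)/(l^2 - 10*l + 16)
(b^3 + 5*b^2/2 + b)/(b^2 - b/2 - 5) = b*(2*b + 1)/(2*b - 5)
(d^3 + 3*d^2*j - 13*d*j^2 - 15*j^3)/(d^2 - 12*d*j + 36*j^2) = (d^3 + 3*d^2*j - 13*d*j^2 - 15*j^3)/(d^2 - 12*d*j + 36*j^2)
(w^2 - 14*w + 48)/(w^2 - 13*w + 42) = (w - 8)/(w - 7)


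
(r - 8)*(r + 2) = r^2 - 6*r - 16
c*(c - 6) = c^2 - 6*c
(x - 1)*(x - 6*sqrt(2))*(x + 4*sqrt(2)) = x^3 - 2*sqrt(2)*x^2 - x^2 - 48*x + 2*sqrt(2)*x + 48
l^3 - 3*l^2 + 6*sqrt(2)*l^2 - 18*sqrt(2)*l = l*(l - 3)*(l + 6*sqrt(2))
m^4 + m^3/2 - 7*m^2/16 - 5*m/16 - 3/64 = (m - 3/4)*(m + 1/4)*(m + 1/2)^2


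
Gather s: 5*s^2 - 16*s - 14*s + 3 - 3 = 5*s^2 - 30*s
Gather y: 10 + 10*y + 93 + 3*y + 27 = 13*y + 130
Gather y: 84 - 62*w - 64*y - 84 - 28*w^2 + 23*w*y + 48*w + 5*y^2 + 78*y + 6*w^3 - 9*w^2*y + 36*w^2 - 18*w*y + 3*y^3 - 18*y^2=6*w^3 + 8*w^2 - 14*w + 3*y^3 - 13*y^2 + y*(-9*w^2 + 5*w + 14)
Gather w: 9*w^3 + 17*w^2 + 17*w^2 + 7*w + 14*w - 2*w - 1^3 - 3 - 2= 9*w^3 + 34*w^2 + 19*w - 6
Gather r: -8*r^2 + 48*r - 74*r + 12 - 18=-8*r^2 - 26*r - 6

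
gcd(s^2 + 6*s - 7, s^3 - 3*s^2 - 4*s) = 1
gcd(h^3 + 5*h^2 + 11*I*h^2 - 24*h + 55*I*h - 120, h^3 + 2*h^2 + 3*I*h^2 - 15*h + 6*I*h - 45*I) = h^2 + h*(5 + 3*I) + 15*I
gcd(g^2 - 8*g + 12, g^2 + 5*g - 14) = g - 2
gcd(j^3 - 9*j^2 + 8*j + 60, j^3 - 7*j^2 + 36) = j^2 - 4*j - 12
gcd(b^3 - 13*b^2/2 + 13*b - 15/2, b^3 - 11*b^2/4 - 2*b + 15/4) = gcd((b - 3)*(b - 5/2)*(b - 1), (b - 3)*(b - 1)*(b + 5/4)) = b^2 - 4*b + 3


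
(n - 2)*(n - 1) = n^2 - 3*n + 2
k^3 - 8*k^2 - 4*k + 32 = (k - 8)*(k - 2)*(k + 2)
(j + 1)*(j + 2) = j^2 + 3*j + 2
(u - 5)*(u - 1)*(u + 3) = u^3 - 3*u^2 - 13*u + 15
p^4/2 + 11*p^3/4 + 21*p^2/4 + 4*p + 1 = (p/2 + 1/2)*(p + 1/2)*(p + 2)^2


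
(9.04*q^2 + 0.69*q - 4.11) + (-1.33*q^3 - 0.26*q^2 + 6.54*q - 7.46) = -1.33*q^3 + 8.78*q^2 + 7.23*q - 11.57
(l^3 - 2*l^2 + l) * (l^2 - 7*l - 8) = l^5 - 9*l^4 + 7*l^3 + 9*l^2 - 8*l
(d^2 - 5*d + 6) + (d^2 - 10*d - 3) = 2*d^2 - 15*d + 3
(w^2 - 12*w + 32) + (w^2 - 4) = 2*w^2 - 12*w + 28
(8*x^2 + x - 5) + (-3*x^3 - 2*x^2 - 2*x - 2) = -3*x^3 + 6*x^2 - x - 7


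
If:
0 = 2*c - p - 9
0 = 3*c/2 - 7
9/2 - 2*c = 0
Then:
No Solution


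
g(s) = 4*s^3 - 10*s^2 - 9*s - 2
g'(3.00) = 39.00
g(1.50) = -24.50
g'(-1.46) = 45.78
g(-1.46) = -22.62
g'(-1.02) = 23.88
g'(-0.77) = 13.51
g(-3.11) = -191.05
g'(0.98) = -17.08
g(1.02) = -17.34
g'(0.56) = -16.44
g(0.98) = -16.66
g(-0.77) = -2.83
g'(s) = 12*s^2 - 20*s - 9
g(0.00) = -2.00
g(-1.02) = -7.47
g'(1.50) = -12.00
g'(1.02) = -16.92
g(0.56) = -9.47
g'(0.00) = -9.00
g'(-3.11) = 169.27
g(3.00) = -11.00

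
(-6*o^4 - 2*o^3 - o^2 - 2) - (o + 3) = -6*o^4 - 2*o^3 - o^2 - o - 5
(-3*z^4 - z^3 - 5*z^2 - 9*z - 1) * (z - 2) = -3*z^5 + 5*z^4 - 3*z^3 + z^2 + 17*z + 2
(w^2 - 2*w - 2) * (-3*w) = -3*w^3 + 6*w^2 + 6*w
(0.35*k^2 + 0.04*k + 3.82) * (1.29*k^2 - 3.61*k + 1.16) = 0.4515*k^4 - 1.2119*k^3 + 5.1894*k^2 - 13.7438*k + 4.4312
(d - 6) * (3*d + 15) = 3*d^2 - 3*d - 90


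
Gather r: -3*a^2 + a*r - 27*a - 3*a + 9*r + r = -3*a^2 - 30*a + r*(a + 10)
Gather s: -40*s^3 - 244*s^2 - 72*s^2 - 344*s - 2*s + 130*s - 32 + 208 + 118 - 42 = -40*s^3 - 316*s^2 - 216*s + 252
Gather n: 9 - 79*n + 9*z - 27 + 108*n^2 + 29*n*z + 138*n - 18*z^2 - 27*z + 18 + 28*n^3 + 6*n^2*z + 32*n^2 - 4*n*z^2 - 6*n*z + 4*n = 28*n^3 + n^2*(6*z + 140) + n*(-4*z^2 + 23*z + 63) - 18*z^2 - 18*z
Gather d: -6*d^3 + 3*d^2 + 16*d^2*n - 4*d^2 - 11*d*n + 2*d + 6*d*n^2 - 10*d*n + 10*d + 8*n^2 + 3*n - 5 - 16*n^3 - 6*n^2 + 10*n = -6*d^3 + d^2*(16*n - 1) + d*(6*n^2 - 21*n + 12) - 16*n^3 + 2*n^2 + 13*n - 5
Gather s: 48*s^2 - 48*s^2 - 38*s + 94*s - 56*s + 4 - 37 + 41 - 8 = 0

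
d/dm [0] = 0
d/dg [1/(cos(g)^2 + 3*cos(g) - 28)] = (2*cos(g) + 3)*sin(g)/(cos(g)^2 + 3*cos(g) - 28)^2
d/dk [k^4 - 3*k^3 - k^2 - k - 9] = 4*k^3 - 9*k^2 - 2*k - 1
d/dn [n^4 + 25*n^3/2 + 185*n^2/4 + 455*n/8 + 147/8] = 4*n^3 + 75*n^2/2 + 185*n/2 + 455/8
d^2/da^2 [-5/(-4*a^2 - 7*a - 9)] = 10*(-16*a^2 - 28*a + (8*a + 7)^2 - 36)/(4*a^2 + 7*a + 9)^3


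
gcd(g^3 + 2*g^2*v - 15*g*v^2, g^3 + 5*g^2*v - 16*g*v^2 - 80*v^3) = g + 5*v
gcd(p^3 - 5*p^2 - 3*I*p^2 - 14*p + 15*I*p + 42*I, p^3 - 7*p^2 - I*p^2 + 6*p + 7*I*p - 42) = p^2 + p*(-7 - 3*I) + 21*I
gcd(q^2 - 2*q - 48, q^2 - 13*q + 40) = q - 8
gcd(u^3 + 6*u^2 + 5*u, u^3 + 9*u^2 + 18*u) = u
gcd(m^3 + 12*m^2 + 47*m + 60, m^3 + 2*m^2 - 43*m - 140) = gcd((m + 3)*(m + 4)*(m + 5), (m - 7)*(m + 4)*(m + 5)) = m^2 + 9*m + 20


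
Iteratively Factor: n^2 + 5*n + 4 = (n + 1)*(n + 4)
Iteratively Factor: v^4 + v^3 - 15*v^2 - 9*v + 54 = (v - 2)*(v^3 + 3*v^2 - 9*v - 27) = (v - 3)*(v - 2)*(v^2 + 6*v + 9) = (v - 3)*(v - 2)*(v + 3)*(v + 3)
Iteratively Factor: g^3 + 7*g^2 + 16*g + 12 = (g + 2)*(g^2 + 5*g + 6) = (g + 2)*(g + 3)*(g + 2)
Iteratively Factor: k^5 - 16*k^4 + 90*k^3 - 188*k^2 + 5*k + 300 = (k - 3)*(k^4 - 13*k^3 + 51*k^2 - 35*k - 100) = (k - 4)*(k - 3)*(k^3 - 9*k^2 + 15*k + 25) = (k - 5)*(k - 4)*(k - 3)*(k^2 - 4*k - 5) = (k - 5)*(k - 4)*(k - 3)*(k + 1)*(k - 5)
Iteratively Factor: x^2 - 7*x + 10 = (x - 5)*(x - 2)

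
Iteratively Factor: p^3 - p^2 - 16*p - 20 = (p + 2)*(p^2 - 3*p - 10) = (p + 2)^2*(p - 5)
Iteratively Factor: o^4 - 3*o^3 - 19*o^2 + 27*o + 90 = (o + 3)*(o^3 - 6*o^2 - o + 30) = (o + 2)*(o + 3)*(o^2 - 8*o + 15) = (o - 3)*(o + 2)*(o + 3)*(o - 5)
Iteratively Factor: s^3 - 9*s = (s + 3)*(s^2 - 3*s) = (s - 3)*(s + 3)*(s)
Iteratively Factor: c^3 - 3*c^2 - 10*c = (c)*(c^2 - 3*c - 10) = c*(c + 2)*(c - 5)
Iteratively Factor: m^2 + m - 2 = (m + 2)*(m - 1)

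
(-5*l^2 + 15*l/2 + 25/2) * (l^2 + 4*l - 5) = -5*l^4 - 25*l^3/2 + 135*l^2/2 + 25*l/2 - 125/2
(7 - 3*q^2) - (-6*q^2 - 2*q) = 3*q^2 + 2*q + 7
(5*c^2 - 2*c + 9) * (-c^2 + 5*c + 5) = -5*c^4 + 27*c^3 + 6*c^2 + 35*c + 45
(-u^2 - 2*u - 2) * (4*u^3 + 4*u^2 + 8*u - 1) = -4*u^5 - 12*u^4 - 24*u^3 - 23*u^2 - 14*u + 2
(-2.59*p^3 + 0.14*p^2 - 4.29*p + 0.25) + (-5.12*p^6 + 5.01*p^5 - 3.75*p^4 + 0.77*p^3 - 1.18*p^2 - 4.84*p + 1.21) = -5.12*p^6 + 5.01*p^5 - 3.75*p^4 - 1.82*p^3 - 1.04*p^2 - 9.13*p + 1.46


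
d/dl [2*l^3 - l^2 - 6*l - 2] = 6*l^2 - 2*l - 6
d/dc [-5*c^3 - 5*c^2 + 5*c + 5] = -15*c^2 - 10*c + 5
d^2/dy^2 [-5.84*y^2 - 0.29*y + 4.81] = -11.6800000000000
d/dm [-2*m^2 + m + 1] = 1 - 4*m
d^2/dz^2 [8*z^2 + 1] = 16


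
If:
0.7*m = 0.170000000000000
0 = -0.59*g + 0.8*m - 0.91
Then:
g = -1.21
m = 0.24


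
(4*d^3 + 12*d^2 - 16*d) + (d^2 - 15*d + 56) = 4*d^3 + 13*d^2 - 31*d + 56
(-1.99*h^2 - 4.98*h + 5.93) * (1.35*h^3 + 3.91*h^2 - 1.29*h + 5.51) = -2.6865*h^5 - 14.5039*h^4 - 8.8992*h^3 + 18.6456*h^2 - 35.0895*h + 32.6743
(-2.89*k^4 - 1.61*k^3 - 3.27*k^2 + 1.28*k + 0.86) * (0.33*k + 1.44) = -0.9537*k^5 - 4.6929*k^4 - 3.3975*k^3 - 4.2864*k^2 + 2.127*k + 1.2384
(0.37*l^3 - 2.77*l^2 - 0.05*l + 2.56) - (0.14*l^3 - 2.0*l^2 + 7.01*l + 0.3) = 0.23*l^3 - 0.77*l^2 - 7.06*l + 2.26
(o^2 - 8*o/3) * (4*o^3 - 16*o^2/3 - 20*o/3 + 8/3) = 4*o^5 - 16*o^4 + 68*o^3/9 + 184*o^2/9 - 64*o/9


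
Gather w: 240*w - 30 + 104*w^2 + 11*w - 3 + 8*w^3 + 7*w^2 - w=8*w^3 + 111*w^2 + 250*w - 33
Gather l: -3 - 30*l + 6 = 3 - 30*l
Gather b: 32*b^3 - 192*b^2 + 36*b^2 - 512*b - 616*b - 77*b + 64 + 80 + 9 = 32*b^3 - 156*b^2 - 1205*b + 153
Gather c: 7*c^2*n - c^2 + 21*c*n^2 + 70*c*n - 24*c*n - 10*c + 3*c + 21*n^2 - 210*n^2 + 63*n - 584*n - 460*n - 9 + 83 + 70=c^2*(7*n - 1) + c*(21*n^2 + 46*n - 7) - 189*n^2 - 981*n + 144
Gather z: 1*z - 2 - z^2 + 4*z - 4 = -z^2 + 5*z - 6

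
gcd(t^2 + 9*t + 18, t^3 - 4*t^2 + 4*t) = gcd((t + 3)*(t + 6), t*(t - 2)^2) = 1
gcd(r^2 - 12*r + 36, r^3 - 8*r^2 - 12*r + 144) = r^2 - 12*r + 36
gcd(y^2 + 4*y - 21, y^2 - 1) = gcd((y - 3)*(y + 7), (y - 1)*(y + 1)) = 1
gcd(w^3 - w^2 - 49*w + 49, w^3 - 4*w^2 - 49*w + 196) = w^2 - 49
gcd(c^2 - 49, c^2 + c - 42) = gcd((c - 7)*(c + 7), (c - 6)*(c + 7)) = c + 7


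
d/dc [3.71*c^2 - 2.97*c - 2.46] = 7.42*c - 2.97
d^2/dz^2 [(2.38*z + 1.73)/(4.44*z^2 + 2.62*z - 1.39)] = ((2.38*z + 1.73)*(8.88*z + 2.62)*(17.76*z + 5.24) - (63.4032*z + 27.8336)*(4.44*z^2 + 2.62*z - 1.39))/(4.44*z^2 + 2.62*z - 1.39)^3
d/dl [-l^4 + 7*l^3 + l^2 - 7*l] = -4*l^3 + 21*l^2 + 2*l - 7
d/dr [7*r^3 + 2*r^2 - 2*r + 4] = 21*r^2 + 4*r - 2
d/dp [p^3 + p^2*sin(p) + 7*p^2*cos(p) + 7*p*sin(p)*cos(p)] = -7*p^2*sin(p) + p^2*cos(p) + 3*p^2 + 2*p*sin(p) + 14*p*cos(p) + 7*p*cos(2*p) + 7*sin(2*p)/2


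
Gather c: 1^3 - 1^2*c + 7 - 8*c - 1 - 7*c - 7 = -16*c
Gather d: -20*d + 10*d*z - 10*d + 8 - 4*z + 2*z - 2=d*(10*z - 30) - 2*z + 6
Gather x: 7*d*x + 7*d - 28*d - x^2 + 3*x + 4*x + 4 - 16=-21*d - x^2 + x*(7*d + 7) - 12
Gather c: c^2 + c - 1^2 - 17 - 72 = c^2 + c - 90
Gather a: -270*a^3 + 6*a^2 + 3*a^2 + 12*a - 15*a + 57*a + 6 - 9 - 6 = -270*a^3 + 9*a^2 + 54*a - 9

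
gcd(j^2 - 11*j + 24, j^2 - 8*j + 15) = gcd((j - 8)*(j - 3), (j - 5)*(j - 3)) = j - 3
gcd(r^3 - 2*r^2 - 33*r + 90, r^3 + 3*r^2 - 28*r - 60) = r^2 + r - 30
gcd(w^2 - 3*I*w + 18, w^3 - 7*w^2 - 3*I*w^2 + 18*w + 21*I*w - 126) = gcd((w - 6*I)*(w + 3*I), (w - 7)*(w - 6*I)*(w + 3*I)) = w^2 - 3*I*w + 18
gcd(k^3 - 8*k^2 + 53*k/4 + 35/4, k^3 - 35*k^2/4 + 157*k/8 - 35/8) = k^2 - 17*k/2 + 35/2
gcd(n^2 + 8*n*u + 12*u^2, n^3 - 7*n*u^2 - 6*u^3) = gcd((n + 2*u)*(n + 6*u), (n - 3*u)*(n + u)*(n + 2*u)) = n + 2*u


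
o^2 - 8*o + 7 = (o - 7)*(o - 1)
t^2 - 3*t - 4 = (t - 4)*(t + 1)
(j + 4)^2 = j^2 + 8*j + 16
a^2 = a^2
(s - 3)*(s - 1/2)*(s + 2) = s^3 - 3*s^2/2 - 11*s/2 + 3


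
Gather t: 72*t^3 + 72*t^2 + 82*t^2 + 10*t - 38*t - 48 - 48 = 72*t^3 + 154*t^2 - 28*t - 96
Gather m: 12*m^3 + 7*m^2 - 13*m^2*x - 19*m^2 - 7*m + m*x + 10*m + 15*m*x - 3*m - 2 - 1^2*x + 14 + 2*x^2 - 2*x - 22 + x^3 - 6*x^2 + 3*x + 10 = 12*m^3 + m^2*(-13*x - 12) + 16*m*x + x^3 - 4*x^2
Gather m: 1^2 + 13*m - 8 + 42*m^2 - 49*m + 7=42*m^2 - 36*m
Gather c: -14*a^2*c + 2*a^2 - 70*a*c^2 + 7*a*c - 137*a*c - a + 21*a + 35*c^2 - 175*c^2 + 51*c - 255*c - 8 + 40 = 2*a^2 + 20*a + c^2*(-70*a - 140) + c*(-14*a^2 - 130*a - 204) + 32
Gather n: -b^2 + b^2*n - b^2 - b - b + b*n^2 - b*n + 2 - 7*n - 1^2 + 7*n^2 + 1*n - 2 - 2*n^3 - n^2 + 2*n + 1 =-2*b^2 - 2*b - 2*n^3 + n^2*(b + 6) + n*(b^2 - b - 4)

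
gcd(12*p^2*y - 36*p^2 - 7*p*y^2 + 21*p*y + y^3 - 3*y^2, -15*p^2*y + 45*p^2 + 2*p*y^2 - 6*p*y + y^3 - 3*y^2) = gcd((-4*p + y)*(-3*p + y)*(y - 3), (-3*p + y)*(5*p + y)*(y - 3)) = -3*p*y + 9*p + y^2 - 3*y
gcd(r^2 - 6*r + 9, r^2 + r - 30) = 1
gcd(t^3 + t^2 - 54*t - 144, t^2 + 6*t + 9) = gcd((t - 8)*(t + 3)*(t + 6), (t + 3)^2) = t + 3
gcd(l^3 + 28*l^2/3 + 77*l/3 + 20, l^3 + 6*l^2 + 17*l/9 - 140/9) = l + 5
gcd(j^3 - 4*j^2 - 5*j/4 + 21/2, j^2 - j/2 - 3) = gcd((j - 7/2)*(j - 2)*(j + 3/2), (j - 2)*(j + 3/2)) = j^2 - j/2 - 3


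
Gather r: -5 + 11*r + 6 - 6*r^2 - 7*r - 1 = -6*r^2 + 4*r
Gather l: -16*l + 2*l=-14*l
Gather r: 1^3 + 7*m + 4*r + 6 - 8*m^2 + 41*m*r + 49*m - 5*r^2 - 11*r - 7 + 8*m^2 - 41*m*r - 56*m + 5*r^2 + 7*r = 0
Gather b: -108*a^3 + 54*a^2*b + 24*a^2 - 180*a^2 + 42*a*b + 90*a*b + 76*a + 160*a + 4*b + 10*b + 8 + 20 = -108*a^3 - 156*a^2 + 236*a + b*(54*a^2 + 132*a + 14) + 28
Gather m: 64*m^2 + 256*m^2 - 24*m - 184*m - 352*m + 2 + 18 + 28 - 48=320*m^2 - 560*m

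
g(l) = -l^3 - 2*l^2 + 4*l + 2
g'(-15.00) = -611.00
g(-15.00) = 2867.00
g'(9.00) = -275.00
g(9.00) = -853.00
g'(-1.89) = 0.84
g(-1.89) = -5.95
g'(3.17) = -38.83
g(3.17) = -37.27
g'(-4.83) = -46.67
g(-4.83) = 48.70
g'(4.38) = -71.07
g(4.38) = -102.88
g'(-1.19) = 4.51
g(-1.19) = -3.91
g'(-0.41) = 5.14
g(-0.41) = 0.09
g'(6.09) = -131.62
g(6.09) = -273.68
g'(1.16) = -4.68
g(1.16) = 2.39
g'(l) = -3*l^2 - 4*l + 4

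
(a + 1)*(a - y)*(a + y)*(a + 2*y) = a^4 + 2*a^3*y + a^3 - a^2*y^2 + 2*a^2*y - 2*a*y^3 - a*y^2 - 2*y^3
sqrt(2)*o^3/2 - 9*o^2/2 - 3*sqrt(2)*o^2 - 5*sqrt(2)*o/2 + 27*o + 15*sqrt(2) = (o - 6)*(o - 5*sqrt(2))*(sqrt(2)*o/2 + 1/2)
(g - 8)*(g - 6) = g^2 - 14*g + 48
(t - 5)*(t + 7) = t^2 + 2*t - 35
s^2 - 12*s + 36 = (s - 6)^2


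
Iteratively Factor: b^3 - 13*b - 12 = (b + 3)*(b^2 - 3*b - 4) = (b - 4)*(b + 3)*(b + 1)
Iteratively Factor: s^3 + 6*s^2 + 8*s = (s + 2)*(s^2 + 4*s) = (s + 2)*(s + 4)*(s)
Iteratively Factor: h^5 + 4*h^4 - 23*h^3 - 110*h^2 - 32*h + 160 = (h - 1)*(h^4 + 5*h^3 - 18*h^2 - 128*h - 160) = (h - 1)*(h + 4)*(h^3 + h^2 - 22*h - 40) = (h - 5)*(h - 1)*(h + 4)*(h^2 + 6*h + 8) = (h - 5)*(h - 1)*(h + 4)^2*(h + 2)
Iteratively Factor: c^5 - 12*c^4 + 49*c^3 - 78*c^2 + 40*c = (c - 5)*(c^4 - 7*c^3 + 14*c^2 - 8*c) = (c - 5)*(c - 4)*(c^3 - 3*c^2 + 2*c) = c*(c - 5)*(c - 4)*(c^2 - 3*c + 2) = c*(c - 5)*(c - 4)*(c - 1)*(c - 2)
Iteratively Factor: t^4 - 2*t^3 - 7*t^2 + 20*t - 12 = (t - 2)*(t^3 - 7*t + 6) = (t - 2)*(t + 3)*(t^2 - 3*t + 2) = (t - 2)^2*(t + 3)*(t - 1)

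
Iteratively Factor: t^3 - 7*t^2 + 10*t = (t - 2)*(t^2 - 5*t) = t*(t - 2)*(t - 5)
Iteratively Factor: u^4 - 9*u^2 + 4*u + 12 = (u + 3)*(u^3 - 3*u^2 + 4) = (u - 2)*(u + 3)*(u^2 - u - 2) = (u - 2)*(u + 1)*(u + 3)*(u - 2)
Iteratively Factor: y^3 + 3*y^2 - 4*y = (y + 4)*(y^2 - y) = (y - 1)*(y + 4)*(y)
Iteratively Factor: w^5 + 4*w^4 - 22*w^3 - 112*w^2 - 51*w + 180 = (w - 1)*(w^4 + 5*w^3 - 17*w^2 - 129*w - 180) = (w - 1)*(w + 4)*(w^3 + w^2 - 21*w - 45) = (w - 5)*(w - 1)*(w + 4)*(w^2 + 6*w + 9) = (w - 5)*(w - 1)*(w + 3)*(w + 4)*(w + 3)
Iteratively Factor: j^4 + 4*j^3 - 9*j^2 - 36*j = (j)*(j^3 + 4*j^2 - 9*j - 36) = j*(j + 3)*(j^2 + j - 12) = j*(j - 3)*(j + 3)*(j + 4)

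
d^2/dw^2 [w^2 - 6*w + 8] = 2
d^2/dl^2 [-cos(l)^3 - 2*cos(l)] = (5 - 9*sin(l)^2)*cos(l)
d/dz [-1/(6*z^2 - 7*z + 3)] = (12*z - 7)/(6*z^2 - 7*z + 3)^2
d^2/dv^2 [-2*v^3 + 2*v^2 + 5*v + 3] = 4 - 12*v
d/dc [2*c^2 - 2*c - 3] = 4*c - 2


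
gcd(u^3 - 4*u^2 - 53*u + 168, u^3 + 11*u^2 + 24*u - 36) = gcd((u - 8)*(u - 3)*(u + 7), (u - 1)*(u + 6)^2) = 1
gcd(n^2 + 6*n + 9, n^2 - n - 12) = n + 3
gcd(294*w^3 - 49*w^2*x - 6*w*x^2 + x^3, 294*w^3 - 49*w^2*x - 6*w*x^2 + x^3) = 294*w^3 - 49*w^2*x - 6*w*x^2 + x^3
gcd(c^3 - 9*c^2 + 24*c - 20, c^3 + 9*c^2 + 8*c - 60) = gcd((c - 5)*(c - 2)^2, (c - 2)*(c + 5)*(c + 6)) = c - 2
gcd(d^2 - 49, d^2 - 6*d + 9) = 1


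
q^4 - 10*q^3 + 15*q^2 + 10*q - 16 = (q - 8)*(q - 2)*(q - 1)*(q + 1)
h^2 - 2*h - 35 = (h - 7)*(h + 5)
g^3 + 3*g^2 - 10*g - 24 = (g - 3)*(g + 2)*(g + 4)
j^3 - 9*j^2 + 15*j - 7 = (j - 7)*(j - 1)^2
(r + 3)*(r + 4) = r^2 + 7*r + 12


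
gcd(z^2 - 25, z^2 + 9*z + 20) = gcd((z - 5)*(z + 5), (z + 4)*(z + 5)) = z + 5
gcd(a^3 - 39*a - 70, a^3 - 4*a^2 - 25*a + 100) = a + 5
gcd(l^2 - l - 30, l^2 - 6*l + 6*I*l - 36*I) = l - 6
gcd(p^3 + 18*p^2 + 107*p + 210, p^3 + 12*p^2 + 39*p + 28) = p + 7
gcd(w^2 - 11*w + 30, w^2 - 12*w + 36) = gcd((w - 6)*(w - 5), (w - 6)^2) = w - 6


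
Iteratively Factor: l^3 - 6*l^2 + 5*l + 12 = (l - 4)*(l^2 - 2*l - 3) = (l - 4)*(l - 3)*(l + 1)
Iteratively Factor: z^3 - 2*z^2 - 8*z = (z)*(z^2 - 2*z - 8) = z*(z - 4)*(z + 2)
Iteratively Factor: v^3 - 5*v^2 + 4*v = (v - 1)*(v^2 - 4*v) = v*(v - 1)*(v - 4)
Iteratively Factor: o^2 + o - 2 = (o - 1)*(o + 2)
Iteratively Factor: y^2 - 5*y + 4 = (y - 1)*(y - 4)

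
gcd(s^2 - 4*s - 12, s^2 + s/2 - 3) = s + 2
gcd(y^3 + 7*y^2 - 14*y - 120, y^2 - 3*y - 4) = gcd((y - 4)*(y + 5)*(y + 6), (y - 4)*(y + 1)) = y - 4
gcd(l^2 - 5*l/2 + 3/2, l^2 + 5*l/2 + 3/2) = 1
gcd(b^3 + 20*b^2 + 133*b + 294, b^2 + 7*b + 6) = b + 6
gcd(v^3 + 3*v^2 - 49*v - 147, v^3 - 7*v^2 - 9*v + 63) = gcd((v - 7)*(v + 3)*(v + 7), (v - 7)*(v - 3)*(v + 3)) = v^2 - 4*v - 21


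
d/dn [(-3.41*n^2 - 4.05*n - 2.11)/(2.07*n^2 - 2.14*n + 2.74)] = (15.6809*n^2 - 9.9514*n - 15.6124)/(4.2849*n^4 - 8.8596*n^3 + 15.9232*n^2 - 11.7272*n + 7.5076)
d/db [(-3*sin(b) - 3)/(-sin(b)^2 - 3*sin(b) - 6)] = 3*(-sin(b)^2 - 2*sin(b) + 3)*cos(b)/(sin(b)^2 + 3*sin(b) + 6)^2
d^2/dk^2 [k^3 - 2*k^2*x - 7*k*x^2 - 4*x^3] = 6*k - 4*x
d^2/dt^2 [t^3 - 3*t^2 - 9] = 6*t - 6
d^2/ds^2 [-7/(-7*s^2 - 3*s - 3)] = 14*(-49*s^2 - 21*s + (14*s + 3)^2 - 21)/(7*s^2 + 3*s + 3)^3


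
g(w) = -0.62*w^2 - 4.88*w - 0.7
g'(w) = -1.24*w - 4.88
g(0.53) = -3.46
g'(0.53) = -5.54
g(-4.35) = 8.80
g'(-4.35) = 0.51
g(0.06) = -1.00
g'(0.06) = -4.95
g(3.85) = -28.68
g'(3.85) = -9.65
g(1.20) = -7.45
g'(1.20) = -6.37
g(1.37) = -8.55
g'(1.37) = -6.58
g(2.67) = -18.15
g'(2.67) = -8.19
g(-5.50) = 7.38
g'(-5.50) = 1.94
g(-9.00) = -7.00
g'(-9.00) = 6.28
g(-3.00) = 8.36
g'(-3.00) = -1.16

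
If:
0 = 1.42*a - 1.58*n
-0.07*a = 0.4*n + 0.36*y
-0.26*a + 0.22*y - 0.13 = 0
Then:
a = -0.25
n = -0.22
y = 0.30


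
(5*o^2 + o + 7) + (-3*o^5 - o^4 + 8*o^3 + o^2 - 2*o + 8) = -3*o^5 - o^4 + 8*o^3 + 6*o^2 - o + 15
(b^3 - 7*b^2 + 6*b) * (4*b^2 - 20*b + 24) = 4*b^5 - 48*b^4 + 188*b^3 - 288*b^2 + 144*b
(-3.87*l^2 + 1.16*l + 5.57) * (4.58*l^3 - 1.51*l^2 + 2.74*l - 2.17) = -17.7246*l^5 + 11.1565*l^4 + 13.1552*l^3 + 3.1656*l^2 + 12.7446*l - 12.0869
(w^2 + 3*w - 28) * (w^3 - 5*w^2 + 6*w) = w^5 - 2*w^4 - 37*w^3 + 158*w^2 - 168*w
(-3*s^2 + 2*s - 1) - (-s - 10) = -3*s^2 + 3*s + 9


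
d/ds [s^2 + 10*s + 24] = 2*s + 10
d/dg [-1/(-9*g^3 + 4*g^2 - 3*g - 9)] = (-27*g^2 + 8*g - 3)/(9*g^3 - 4*g^2 + 3*g + 9)^2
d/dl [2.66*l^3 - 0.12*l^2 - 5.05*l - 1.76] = 7.98*l^2 - 0.24*l - 5.05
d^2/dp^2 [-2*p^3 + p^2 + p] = 2 - 12*p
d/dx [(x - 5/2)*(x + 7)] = 2*x + 9/2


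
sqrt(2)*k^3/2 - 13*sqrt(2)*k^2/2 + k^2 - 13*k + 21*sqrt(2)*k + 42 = (k - 7)*(k - 6)*(sqrt(2)*k/2 + 1)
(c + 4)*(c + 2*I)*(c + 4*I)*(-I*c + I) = -I*c^4 + 6*c^3 - 3*I*c^3 + 18*c^2 + 12*I*c^2 - 24*c + 24*I*c - 32*I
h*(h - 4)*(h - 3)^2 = h^4 - 10*h^3 + 33*h^2 - 36*h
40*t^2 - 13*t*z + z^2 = (-8*t + z)*(-5*t + z)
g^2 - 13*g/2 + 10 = (g - 4)*(g - 5/2)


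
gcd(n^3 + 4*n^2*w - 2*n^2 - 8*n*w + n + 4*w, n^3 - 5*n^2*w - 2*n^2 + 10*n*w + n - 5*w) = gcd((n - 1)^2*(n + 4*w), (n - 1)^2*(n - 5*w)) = n^2 - 2*n + 1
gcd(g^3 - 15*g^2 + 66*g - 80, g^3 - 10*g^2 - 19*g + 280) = g - 8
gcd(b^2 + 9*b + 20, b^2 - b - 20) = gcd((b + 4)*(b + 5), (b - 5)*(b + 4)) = b + 4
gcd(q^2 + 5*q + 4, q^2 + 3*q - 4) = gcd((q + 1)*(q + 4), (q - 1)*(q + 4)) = q + 4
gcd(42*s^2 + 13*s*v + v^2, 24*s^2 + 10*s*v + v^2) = 6*s + v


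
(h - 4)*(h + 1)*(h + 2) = h^3 - h^2 - 10*h - 8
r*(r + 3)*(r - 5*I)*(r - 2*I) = r^4 + 3*r^3 - 7*I*r^3 - 10*r^2 - 21*I*r^2 - 30*r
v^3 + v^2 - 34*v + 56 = (v - 4)*(v - 2)*(v + 7)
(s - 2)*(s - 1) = s^2 - 3*s + 2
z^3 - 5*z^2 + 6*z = z*(z - 3)*(z - 2)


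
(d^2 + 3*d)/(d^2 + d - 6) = d/(d - 2)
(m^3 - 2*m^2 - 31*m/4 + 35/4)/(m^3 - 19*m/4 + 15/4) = (2*m - 7)/(2*m - 3)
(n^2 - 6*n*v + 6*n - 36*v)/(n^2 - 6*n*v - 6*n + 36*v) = (n + 6)/(n - 6)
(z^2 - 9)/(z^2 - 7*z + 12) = (z + 3)/(z - 4)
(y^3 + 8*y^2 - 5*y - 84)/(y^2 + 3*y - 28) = (y^2 + y - 12)/(y - 4)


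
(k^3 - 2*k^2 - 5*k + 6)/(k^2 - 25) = (k^3 - 2*k^2 - 5*k + 6)/(k^2 - 25)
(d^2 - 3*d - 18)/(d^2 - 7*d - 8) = (-d^2 + 3*d + 18)/(-d^2 + 7*d + 8)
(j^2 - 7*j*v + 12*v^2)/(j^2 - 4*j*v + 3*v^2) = (-j + 4*v)/(-j + v)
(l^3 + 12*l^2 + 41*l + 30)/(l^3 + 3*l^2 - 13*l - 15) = (l + 6)/(l - 3)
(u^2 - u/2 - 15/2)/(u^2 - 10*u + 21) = (u + 5/2)/(u - 7)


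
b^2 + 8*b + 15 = (b + 3)*(b + 5)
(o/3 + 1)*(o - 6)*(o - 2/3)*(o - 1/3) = o^4/3 - 4*o^3/3 - 133*o^2/27 + 52*o/9 - 4/3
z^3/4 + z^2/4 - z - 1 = (z/4 + 1/4)*(z - 2)*(z + 2)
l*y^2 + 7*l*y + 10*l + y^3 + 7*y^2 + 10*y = (l + y)*(y + 2)*(y + 5)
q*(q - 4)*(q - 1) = q^3 - 5*q^2 + 4*q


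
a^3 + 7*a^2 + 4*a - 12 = (a - 1)*(a + 2)*(a + 6)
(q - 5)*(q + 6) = q^2 + q - 30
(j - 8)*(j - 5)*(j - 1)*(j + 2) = j^4 - 12*j^3 + 25*j^2 + 66*j - 80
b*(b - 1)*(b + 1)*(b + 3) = b^4 + 3*b^3 - b^2 - 3*b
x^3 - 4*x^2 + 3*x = x*(x - 3)*(x - 1)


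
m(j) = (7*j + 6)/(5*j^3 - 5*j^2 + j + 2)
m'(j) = (7*j + 6)*(-15*j^2 + 10*j - 1)/(5*j^3 - 5*j^2 + j + 2)^2 + 7/(5*j^3 - 5*j^2 + j + 2) = (35*j^3 - 35*j^2 + 7*j - (7*j + 6)*(15*j^2 - 10*j + 1) + 14)/(5*j^3 - 5*j^2 + j + 2)^2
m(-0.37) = 4.93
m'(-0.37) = -37.95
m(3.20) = 0.24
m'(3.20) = -0.19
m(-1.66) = 0.15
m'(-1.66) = 0.06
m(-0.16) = 2.88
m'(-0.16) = -0.95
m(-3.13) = 0.08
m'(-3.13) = 0.03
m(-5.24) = 0.04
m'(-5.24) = 0.01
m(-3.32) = 0.07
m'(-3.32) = 0.03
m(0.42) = 4.68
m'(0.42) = 5.03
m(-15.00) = 0.01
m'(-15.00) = 0.00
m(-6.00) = 0.03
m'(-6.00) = 0.01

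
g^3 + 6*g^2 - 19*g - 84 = (g - 4)*(g + 3)*(g + 7)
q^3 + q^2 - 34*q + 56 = (q - 4)*(q - 2)*(q + 7)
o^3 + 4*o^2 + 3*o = o*(o + 1)*(o + 3)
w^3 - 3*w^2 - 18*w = w*(w - 6)*(w + 3)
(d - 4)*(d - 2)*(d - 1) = d^3 - 7*d^2 + 14*d - 8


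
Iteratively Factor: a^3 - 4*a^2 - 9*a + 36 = (a + 3)*(a^2 - 7*a + 12) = (a - 4)*(a + 3)*(a - 3)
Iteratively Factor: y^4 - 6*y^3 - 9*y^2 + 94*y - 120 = (y + 4)*(y^3 - 10*y^2 + 31*y - 30) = (y - 3)*(y + 4)*(y^2 - 7*y + 10) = (y - 3)*(y - 2)*(y + 4)*(y - 5)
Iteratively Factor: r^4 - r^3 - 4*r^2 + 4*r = (r - 1)*(r^3 - 4*r) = (r - 2)*(r - 1)*(r^2 + 2*r) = r*(r - 2)*(r - 1)*(r + 2)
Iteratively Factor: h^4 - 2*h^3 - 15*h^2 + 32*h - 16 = (h - 1)*(h^3 - h^2 - 16*h + 16) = (h - 4)*(h - 1)*(h^2 + 3*h - 4) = (h - 4)*(h - 1)*(h + 4)*(h - 1)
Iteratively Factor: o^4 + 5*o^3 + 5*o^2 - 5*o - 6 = (o - 1)*(o^3 + 6*o^2 + 11*o + 6) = (o - 1)*(o + 3)*(o^2 + 3*o + 2) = (o - 1)*(o + 2)*(o + 3)*(o + 1)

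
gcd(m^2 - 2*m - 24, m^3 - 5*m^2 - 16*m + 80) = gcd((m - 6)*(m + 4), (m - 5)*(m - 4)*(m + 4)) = m + 4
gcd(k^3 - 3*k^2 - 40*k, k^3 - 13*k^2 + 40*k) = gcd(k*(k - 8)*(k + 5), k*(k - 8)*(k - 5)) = k^2 - 8*k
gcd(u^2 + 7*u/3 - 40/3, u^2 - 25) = u + 5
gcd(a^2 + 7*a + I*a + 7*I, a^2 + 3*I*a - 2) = a + I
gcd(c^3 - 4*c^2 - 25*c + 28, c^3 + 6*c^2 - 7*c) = c - 1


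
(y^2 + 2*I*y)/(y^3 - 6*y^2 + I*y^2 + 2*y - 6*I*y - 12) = y/(y^2 - y*(6 + I) + 6*I)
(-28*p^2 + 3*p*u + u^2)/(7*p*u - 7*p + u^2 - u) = (-4*p + u)/(u - 1)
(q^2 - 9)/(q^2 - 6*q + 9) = (q + 3)/(q - 3)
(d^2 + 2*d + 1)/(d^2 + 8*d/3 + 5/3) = 3*(d + 1)/(3*d + 5)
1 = 1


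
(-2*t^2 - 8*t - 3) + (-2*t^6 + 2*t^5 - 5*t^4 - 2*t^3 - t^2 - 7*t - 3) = -2*t^6 + 2*t^5 - 5*t^4 - 2*t^3 - 3*t^2 - 15*t - 6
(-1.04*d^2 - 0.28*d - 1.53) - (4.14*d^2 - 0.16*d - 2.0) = -5.18*d^2 - 0.12*d + 0.47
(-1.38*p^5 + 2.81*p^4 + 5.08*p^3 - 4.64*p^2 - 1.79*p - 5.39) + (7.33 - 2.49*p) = -1.38*p^5 + 2.81*p^4 + 5.08*p^3 - 4.64*p^2 - 4.28*p + 1.94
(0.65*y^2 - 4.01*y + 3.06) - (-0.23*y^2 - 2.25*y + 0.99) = 0.88*y^2 - 1.76*y + 2.07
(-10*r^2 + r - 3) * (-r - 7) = 10*r^3 + 69*r^2 - 4*r + 21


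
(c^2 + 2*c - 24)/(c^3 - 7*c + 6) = (c^2 + 2*c - 24)/(c^3 - 7*c + 6)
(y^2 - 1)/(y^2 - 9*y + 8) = (y + 1)/(y - 8)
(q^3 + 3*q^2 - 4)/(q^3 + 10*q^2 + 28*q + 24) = (q - 1)/(q + 6)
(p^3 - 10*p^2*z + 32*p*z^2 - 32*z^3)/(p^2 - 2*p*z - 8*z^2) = (p^2 - 6*p*z + 8*z^2)/(p + 2*z)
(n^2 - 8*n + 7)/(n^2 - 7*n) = (n - 1)/n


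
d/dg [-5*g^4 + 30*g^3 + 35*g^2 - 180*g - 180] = -20*g^3 + 90*g^2 + 70*g - 180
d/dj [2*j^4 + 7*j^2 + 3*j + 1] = 8*j^3 + 14*j + 3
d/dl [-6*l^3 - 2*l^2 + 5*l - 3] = -18*l^2 - 4*l + 5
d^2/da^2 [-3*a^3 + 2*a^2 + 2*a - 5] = 4 - 18*a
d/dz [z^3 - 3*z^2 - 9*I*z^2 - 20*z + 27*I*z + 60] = 3*z^2 - 6*z - 18*I*z - 20 + 27*I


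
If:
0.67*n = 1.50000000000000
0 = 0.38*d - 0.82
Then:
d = 2.16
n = 2.24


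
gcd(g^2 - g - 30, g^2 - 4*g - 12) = g - 6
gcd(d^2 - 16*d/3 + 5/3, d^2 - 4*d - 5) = d - 5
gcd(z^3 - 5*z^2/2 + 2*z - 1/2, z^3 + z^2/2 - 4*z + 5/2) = z^2 - 2*z + 1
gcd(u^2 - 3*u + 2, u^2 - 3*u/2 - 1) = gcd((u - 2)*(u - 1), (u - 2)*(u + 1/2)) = u - 2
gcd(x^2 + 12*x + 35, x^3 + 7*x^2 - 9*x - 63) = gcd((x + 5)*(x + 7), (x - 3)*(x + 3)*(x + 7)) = x + 7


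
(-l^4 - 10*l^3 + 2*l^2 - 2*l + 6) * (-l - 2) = l^5 + 12*l^4 + 18*l^3 - 2*l^2 - 2*l - 12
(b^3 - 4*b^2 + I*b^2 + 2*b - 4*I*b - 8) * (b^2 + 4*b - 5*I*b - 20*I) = b^5 - 4*I*b^4 - 9*b^3 + 54*I*b^2 - 112*b + 160*I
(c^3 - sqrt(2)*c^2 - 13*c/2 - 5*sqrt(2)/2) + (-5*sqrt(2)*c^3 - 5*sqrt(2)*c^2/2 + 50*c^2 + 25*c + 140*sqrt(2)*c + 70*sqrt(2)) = -5*sqrt(2)*c^3 + c^3 - 7*sqrt(2)*c^2/2 + 50*c^2 + 37*c/2 + 140*sqrt(2)*c + 135*sqrt(2)/2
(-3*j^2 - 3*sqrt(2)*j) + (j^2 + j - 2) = -2*j^2 - 3*sqrt(2)*j + j - 2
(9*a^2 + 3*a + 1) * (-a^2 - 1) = -9*a^4 - 3*a^3 - 10*a^2 - 3*a - 1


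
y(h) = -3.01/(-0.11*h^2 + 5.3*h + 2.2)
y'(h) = -3.01*(0.22*h - 5.3)/(-0.11*h^2 + 5.3*h + 2.2)^2 = (15.953 - 0.6622*h)/(-0.11*h^2 + 5.3*h + 2.2)^2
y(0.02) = -1.31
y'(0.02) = 3.00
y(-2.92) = 0.21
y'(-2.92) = 0.09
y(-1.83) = 0.38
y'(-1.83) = 0.28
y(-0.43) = 30.30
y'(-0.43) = 1645.46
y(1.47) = -0.31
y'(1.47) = 0.16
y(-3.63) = 0.16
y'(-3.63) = 0.05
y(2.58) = -0.20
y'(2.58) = 0.06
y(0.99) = -0.41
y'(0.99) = 0.28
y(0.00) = -1.37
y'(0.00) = 3.30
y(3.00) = -0.18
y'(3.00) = 0.05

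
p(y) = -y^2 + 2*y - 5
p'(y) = 2 - 2*y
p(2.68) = -6.82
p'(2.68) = -3.36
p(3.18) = -8.75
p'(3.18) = -4.36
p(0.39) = -4.37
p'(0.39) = 1.22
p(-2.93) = -19.44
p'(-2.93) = 7.86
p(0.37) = -4.40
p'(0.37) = 1.26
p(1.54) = -4.29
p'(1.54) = -1.08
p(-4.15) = -30.52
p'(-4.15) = 10.30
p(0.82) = -4.03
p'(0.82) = 0.36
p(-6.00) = -53.00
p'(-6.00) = 14.00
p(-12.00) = -173.00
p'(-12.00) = 26.00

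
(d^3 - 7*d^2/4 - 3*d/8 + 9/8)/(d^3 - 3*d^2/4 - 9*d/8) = (d - 1)/d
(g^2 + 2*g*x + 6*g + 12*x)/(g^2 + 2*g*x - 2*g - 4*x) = (g + 6)/(g - 2)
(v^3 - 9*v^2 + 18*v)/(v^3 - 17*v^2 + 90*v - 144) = v/(v - 8)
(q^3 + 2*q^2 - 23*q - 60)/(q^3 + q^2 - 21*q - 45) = (q + 4)/(q + 3)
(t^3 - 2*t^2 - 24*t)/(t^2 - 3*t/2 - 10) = 2*t*(-t^2 + 2*t + 24)/(-2*t^2 + 3*t + 20)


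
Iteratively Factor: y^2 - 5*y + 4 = (y - 1)*(y - 4)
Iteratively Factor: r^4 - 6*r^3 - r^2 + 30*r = (r - 5)*(r^3 - r^2 - 6*r) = (r - 5)*(r - 3)*(r^2 + 2*r) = r*(r - 5)*(r - 3)*(r + 2)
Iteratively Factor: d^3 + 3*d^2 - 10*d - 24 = (d - 3)*(d^2 + 6*d + 8) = (d - 3)*(d + 2)*(d + 4)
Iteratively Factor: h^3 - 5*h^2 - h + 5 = (h - 1)*(h^2 - 4*h - 5) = (h - 5)*(h - 1)*(h + 1)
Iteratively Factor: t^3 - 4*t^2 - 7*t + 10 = (t + 2)*(t^2 - 6*t + 5) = (t - 1)*(t + 2)*(t - 5)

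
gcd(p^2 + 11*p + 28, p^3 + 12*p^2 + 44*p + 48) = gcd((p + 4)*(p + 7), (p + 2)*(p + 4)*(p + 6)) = p + 4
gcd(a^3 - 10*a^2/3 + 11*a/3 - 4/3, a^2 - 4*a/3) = a - 4/3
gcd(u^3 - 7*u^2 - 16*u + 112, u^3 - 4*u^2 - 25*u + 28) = u^2 - 3*u - 28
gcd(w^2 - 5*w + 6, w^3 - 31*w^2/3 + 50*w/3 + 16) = w - 3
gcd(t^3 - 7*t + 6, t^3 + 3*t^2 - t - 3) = t^2 + 2*t - 3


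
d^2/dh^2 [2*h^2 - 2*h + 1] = 4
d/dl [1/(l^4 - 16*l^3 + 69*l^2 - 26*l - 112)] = 2*(-2*l^3 + 24*l^2 - 69*l + 13)/(-l^4 + 16*l^3 - 69*l^2 + 26*l + 112)^2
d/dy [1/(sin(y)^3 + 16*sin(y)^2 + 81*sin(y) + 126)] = (-32*sin(y) + 3*cos(y)^2 - 84)*cos(y)/(sin(y)^3 + 16*sin(y)^2 + 81*sin(y) + 126)^2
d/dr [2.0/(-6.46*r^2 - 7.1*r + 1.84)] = (25.84*r + 14.2)/(6.46*r^2 + 7.1*r - 1.84)^2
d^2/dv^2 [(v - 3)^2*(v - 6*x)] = 6*v - 12*x - 12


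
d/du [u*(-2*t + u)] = -2*t + 2*u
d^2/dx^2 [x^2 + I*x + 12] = 2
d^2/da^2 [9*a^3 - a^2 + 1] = 54*a - 2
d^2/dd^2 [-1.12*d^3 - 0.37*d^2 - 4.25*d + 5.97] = -6.72*d - 0.74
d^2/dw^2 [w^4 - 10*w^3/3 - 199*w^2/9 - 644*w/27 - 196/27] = 12*w^2 - 20*w - 398/9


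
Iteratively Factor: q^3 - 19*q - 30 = (q + 3)*(q^2 - 3*q - 10) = (q - 5)*(q + 3)*(q + 2)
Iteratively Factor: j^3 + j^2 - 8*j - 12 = (j - 3)*(j^2 + 4*j + 4) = (j - 3)*(j + 2)*(j + 2)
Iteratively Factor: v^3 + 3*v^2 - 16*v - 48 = (v + 4)*(v^2 - v - 12) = (v - 4)*(v + 4)*(v + 3)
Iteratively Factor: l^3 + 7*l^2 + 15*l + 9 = (l + 3)*(l^2 + 4*l + 3) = (l + 3)^2*(l + 1)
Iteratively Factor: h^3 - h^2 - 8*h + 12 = (h - 2)*(h^2 + h - 6) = (h - 2)*(h + 3)*(h - 2)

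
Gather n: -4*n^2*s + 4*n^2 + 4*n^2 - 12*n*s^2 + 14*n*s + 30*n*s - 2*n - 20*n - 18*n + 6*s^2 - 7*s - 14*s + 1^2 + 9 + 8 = n^2*(8 - 4*s) + n*(-12*s^2 + 44*s - 40) + 6*s^2 - 21*s + 18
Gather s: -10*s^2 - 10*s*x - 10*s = -10*s^2 + s*(-10*x - 10)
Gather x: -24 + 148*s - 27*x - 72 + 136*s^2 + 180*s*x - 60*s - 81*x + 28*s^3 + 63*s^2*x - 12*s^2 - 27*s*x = 28*s^3 + 124*s^2 + 88*s + x*(63*s^2 + 153*s - 108) - 96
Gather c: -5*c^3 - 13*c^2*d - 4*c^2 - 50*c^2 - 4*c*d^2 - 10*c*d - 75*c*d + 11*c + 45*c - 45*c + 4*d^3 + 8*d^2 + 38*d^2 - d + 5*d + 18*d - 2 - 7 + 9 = -5*c^3 + c^2*(-13*d - 54) + c*(-4*d^2 - 85*d + 11) + 4*d^3 + 46*d^2 + 22*d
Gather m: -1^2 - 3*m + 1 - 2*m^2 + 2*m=-2*m^2 - m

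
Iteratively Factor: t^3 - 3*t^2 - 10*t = (t)*(t^2 - 3*t - 10) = t*(t + 2)*(t - 5)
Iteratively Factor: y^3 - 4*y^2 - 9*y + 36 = (y - 3)*(y^2 - y - 12) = (y - 4)*(y - 3)*(y + 3)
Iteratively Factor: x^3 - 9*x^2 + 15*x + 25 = (x - 5)*(x^2 - 4*x - 5) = (x - 5)*(x + 1)*(x - 5)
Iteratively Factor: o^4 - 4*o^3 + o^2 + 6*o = (o)*(o^3 - 4*o^2 + o + 6) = o*(o + 1)*(o^2 - 5*o + 6) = o*(o - 2)*(o + 1)*(o - 3)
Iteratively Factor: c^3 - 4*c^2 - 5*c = (c)*(c^2 - 4*c - 5) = c*(c + 1)*(c - 5)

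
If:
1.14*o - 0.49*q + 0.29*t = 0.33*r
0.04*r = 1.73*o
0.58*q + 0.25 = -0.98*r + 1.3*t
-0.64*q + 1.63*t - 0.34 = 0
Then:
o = 0.00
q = 0.15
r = 0.01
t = 0.27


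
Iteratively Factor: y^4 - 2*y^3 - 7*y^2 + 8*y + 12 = (y + 1)*(y^3 - 3*y^2 - 4*y + 12) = (y - 2)*(y + 1)*(y^2 - y - 6) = (y - 2)*(y + 1)*(y + 2)*(y - 3)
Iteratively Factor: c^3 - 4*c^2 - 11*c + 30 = (c + 3)*(c^2 - 7*c + 10) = (c - 2)*(c + 3)*(c - 5)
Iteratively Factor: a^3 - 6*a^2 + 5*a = (a)*(a^2 - 6*a + 5) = a*(a - 5)*(a - 1)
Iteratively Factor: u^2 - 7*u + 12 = (u - 4)*(u - 3)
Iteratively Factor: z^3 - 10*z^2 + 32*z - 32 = (z - 4)*(z^2 - 6*z + 8) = (z - 4)*(z - 2)*(z - 4)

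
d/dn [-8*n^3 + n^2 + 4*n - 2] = -24*n^2 + 2*n + 4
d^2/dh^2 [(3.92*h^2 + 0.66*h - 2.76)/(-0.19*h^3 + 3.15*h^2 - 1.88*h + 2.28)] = (-0.283024000000001*h^6 - 0.142956000000012*h^5 + 11.9670360000001*h^4 - 109.258452*h^3 + 335.721528*h^2 - 62.453808*h - 66.548256)/(0.006859*h^9 - 0.341145*h^8 + 5.859429*h^7 - 38.253879*h^6 + 66.164988*h^5 - 106.156476*h^4 + 90.62072*h^3 - 73.300176*h^2 + 29.318976*h - 11.852352)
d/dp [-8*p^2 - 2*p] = -16*p - 2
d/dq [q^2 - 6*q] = 2*q - 6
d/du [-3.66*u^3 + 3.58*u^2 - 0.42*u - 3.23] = -10.98*u^2 + 7.16*u - 0.42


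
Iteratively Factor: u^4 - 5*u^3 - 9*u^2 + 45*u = (u - 5)*(u^3 - 9*u) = (u - 5)*(u + 3)*(u^2 - 3*u) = (u - 5)*(u - 3)*(u + 3)*(u)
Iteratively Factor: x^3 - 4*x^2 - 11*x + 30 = (x - 2)*(x^2 - 2*x - 15) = (x - 5)*(x - 2)*(x + 3)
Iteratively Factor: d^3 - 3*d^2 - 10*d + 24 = (d - 2)*(d^2 - d - 12) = (d - 2)*(d + 3)*(d - 4)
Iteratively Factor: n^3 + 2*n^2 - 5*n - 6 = (n - 2)*(n^2 + 4*n + 3) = (n - 2)*(n + 1)*(n + 3)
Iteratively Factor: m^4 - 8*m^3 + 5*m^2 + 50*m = (m + 2)*(m^3 - 10*m^2 + 25*m) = (m - 5)*(m + 2)*(m^2 - 5*m) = (m - 5)^2*(m + 2)*(m)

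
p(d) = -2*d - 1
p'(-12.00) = -2.00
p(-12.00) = 23.00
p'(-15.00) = -2.00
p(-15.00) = 29.00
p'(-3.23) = -2.00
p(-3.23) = 5.46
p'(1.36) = -2.00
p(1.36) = -3.72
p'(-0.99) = -2.00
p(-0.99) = 0.98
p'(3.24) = -2.00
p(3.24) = -7.48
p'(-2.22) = -2.00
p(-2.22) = 3.44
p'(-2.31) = -2.00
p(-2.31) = 3.62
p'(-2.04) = -2.00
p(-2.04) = 3.08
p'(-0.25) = -2.00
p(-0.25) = -0.50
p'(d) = -2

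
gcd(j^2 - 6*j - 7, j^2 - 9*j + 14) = j - 7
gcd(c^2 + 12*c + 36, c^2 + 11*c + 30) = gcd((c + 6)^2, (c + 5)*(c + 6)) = c + 6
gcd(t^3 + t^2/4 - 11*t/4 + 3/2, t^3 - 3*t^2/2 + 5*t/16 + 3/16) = t^2 - 7*t/4 + 3/4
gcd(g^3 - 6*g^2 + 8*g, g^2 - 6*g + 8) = g^2 - 6*g + 8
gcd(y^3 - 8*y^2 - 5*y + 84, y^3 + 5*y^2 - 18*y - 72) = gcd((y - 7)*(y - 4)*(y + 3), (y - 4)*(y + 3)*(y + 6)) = y^2 - y - 12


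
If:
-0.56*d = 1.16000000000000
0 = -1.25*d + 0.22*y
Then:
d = -2.07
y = -11.77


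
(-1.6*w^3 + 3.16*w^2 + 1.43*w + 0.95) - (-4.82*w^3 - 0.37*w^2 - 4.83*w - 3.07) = 3.22*w^3 + 3.53*w^2 + 6.26*w + 4.02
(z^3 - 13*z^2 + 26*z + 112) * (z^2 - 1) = z^5 - 13*z^4 + 25*z^3 + 125*z^2 - 26*z - 112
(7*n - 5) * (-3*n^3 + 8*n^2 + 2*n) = -21*n^4 + 71*n^3 - 26*n^2 - 10*n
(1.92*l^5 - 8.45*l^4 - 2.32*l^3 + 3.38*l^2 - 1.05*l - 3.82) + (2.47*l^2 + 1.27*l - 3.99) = 1.92*l^5 - 8.45*l^4 - 2.32*l^3 + 5.85*l^2 + 0.22*l - 7.81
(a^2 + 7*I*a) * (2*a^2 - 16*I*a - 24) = 2*a^4 - 2*I*a^3 + 88*a^2 - 168*I*a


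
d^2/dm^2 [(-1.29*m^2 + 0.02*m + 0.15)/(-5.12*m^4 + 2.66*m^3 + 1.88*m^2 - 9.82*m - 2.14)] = (202.899456*m^8 - 111.704064*m^7 - 31.1959600000001*m^6 - 716.717232*m^5 - 118.358088*m^4 + 111.463208*m^3 + 69.823752*m^2 + 11.009496*m - 17.48072)/(134.217728*m^12 - 209.190912*m^11 - 39.168*m^10 + 907.079704*m^9 - 619.764816*m^8 - 561.768216*m^7 + 1691.036776*m^6 + 44.3778000000001*m^5 - 786.24144*m^4 + 673.374016*m^3 + 593.267064*m^2 + 134.915016*m + 9.800344)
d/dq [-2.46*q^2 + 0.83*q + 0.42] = 0.83 - 4.92*q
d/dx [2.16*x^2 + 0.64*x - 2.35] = 4.32*x + 0.64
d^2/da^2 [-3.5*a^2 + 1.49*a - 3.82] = -7.00000000000000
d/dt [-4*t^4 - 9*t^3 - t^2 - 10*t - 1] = -16*t^3 - 27*t^2 - 2*t - 10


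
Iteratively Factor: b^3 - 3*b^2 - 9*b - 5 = (b + 1)*(b^2 - 4*b - 5) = (b + 1)^2*(b - 5)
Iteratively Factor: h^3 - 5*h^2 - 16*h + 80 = (h - 5)*(h^2 - 16) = (h - 5)*(h + 4)*(h - 4)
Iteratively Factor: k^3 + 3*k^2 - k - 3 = (k + 1)*(k^2 + 2*k - 3) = (k - 1)*(k + 1)*(k + 3)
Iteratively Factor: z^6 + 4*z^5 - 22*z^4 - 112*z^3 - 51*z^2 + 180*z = (z + 4)*(z^5 - 22*z^3 - 24*z^2 + 45*z) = (z - 1)*(z + 4)*(z^4 + z^3 - 21*z^2 - 45*z) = z*(z - 1)*(z + 4)*(z^3 + z^2 - 21*z - 45) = z*(z - 5)*(z - 1)*(z + 4)*(z^2 + 6*z + 9) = z*(z - 5)*(z - 1)*(z + 3)*(z + 4)*(z + 3)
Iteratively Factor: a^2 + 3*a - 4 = (a - 1)*(a + 4)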